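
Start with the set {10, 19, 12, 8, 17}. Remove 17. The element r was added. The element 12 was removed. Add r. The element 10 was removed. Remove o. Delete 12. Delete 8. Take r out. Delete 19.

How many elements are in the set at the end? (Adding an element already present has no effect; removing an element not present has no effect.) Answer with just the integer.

Answer: 0

Derivation:
Tracking the set through each operation:
Start: {10, 12, 17, 19, 8}
Event 1 (remove 17): removed. Set: {10, 12, 19, 8}
Event 2 (add r): added. Set: {10, 12, 19, 8, r}
Event 3 (remove 12): removed. Set: {10, 19, 8, r}
Event 4 (add r): already present, no change. Set: {10, 19, 8, r}
Event 5 (remove 10): removed. Set: {19, 8, r}
Event 6 (remove o): not present, no change. Set: {19, 8, r}
Event 7 (remove 12): not present, no change. Set: {19, 8, r}
Event 8 (remove 8): removed. Set: {19, r}
Event 9 (remove r): removed. Set: {19}
Event 10 (remove 19): removed. Set: {}

Final set: {} (size 0)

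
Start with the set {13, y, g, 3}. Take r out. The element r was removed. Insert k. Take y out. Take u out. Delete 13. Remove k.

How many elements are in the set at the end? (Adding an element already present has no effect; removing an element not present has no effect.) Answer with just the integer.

Tracking the set through each operation:
Start: {13, 3, g, y}
Event 1 (remove r): not present, no change. Set: {13, 3, g, y}
Event 2 (remove r): not present, no change. Set: {13, 3, g, y}
Event 3 (add k): added. Set: {13, 3, g, k, y}
Event 4 (remove y): removed. Set: {13, 3, g, k}
Event 5 (remove u): not present, no change. Set: {13, 3, g, k}
Event 6 (remove 13): removed. Set: {3, g, k}
Event 7 (remove k): removed. Set: {3, g}

Final set: {3, g} (size 2)

Answer: 2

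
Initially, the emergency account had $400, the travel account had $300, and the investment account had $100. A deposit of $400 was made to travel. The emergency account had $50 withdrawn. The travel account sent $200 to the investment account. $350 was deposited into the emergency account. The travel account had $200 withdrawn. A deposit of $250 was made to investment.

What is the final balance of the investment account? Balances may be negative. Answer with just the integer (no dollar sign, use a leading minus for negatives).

Answer: 550

Derivation:
Tracking account balances step by step:
Start: emergency=400, travel=300, investment=100
Event 1 (deposit 400 to travel): travel: 300 + 400 = 700. Balances: emergency=400, travel=700, investment=100
Event 2 (withdraw 50 from emergency): emergency: 400 - 50 = 350. Balances: emergency=350, travel=700, investment=100
Event 3 (transfer 200 travel -> investment): travel: 700 - 200 = 500, investment: 100 + 200 = 300. Balances: emergency=350, travel=500, investment=300
Event 4 (deposit 350 to emergency): emergency: 350 + 350 = 700. Balances: emergency=700, travel=500, investment=300
Event 5 (withdraw 200 from travel): travel: 500 - 200 = 300. Balances: emergency=700, travel=300, investment=300
Event 6 (deposit 250 to investment): investment: 300 + 250 = 550. Balances: emergency=700, travel=300, investment=550

Final balance of investment: 550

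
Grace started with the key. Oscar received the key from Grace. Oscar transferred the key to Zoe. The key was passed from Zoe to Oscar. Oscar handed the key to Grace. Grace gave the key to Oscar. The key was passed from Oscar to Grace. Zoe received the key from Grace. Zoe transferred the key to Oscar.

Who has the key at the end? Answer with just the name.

Answer: Oscar

Derivation:
Tracking the key through each event:
Start: Grace has the key.
After event 1: Oscar has the key.
After event 2: Zoe has the key.
After event 3: Oscar has the key.
After event 4: Grace has the key.
After event 5: Oscar has the key.
After event 6: Grace has the key.
After event 7: Zoe has the key.
After event 8: Oscar has the key.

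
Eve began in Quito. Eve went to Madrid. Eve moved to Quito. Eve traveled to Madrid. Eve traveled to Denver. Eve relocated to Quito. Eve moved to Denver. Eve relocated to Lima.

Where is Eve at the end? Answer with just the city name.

Answer: Lima

Derivation:
Tracking Eve's location:
Start: Eve is in Quito.
After move 1: Quito -> Madrid. Eve is in Madrid.
After move 2: Madrid -> Quito. Eve is in Quito.
After move 3: Quito -> Madrid. Eve is in Madrid.
After move 4: Madrid -> Denver. Eve is in Denver.
After move 5: Denver -> Quito. Eve is in Quito.
After move 6: Quito -> Denver. Eve is in Denver.
After move 7: Denver -> Lima. Eve is in Lima.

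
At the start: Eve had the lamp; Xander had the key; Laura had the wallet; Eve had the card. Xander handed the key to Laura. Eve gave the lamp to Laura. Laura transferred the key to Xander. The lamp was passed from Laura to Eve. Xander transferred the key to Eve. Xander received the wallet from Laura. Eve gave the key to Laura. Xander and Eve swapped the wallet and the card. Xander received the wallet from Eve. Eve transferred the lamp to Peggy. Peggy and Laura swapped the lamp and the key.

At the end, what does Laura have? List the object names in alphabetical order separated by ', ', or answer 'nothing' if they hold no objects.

Tracking all object holders:
Start: lamp:Eve, key:Xander, wallet:Laura, card:Eve
Event 1 (give key: Xander -> Laura). State: lamp:Eve, key:Laura, wallet:Laura, card:Eve
Event 2 (give lamp: Eve -> Laura). State: lamp:Laura, key:Laura, wallet:Laura, card:Eve
Event 3 (give key: Laura -> Xander). State: lamp:Laura, key:Xander, wallet:Laura, card:Eve
Event 4 (give lamp: Laura -> Eve). State: lamp:Eve, key:Xander, wallet:Laura, card:Eve
Event 5 (give key: Xander -> Eve). State: lamp:Eve, key:Eve, wallet:Laura, card:Eve
Event 6 (give wallet: Laura -> Xander). State: lamp:Eve, key:Eve, wallet:Xander, card:Eve
Event 7 (give key: Eve -> Laura). State: lamp:Eve, key:Laura, wallet:Xander, card:Eve
Event 8 (swap wallet<->card: now wallet:Eve, card:Xander). State: lamp:Eve, key:Laura, wallet:Eve, card:Xander
Event 9 (give wallet: Eve -> Xander). State: lamp:Eve, key:Laura, wallet:Xander, card:Xander
Event 10 (give lamp: Eve -> Peggy). State: lamp:Peggy, key:Laura, wallet:Xander, card:Xander
Event 11 (swap lamp<->key: now lamp:Laura, key:Peggy). State: lamp:Laura, key:Peggy, wallet:Xander, card:Xander

Final state: lamp:Laura, key:Peggy, wallet:Xander, card:Xander
Laura holds: lamp.

Answer: lamp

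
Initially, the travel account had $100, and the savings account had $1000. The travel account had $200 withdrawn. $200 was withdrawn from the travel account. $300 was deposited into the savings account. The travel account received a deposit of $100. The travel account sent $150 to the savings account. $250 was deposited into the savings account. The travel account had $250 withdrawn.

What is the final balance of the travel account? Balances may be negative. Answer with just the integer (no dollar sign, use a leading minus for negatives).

Answer: -600

Derivation:
Tracking account balances step by step:
Start: travel=100, savings=1000
Event 1 (withdraw 200 from travel): travel: 100 - 200 = -100. Balances: travel=-100, savings=1000
Event 2 (withdraw 200 from travel): travel: -100 - 200 = -300. Balances: travel=-300, savings=1000
Event 3 (deposit 300 to savings): savings: 1000 + 300 = 1300. Balances: travel=-300, savings=1300
Event 4 (deposit 100 to travel): travel: -300 + 100 = -200. Balances: travel=-200, savings=1300
Event 5 (transfer 150 travel -> savings): travel: -200 - 150 = -350, savings: 1300 + 150 = 1450. Balances: travel=-350, savings=1450
Event 6 (deposit 250 to savings): savings: 1450 + 250 = 1700. Balances: travel=-350, savings=1700
Event 7 (withdraw 250 from travel): travel: -350 - 250 = -600. Balances: travel=-600, savings=1700

Final balance of travel: -600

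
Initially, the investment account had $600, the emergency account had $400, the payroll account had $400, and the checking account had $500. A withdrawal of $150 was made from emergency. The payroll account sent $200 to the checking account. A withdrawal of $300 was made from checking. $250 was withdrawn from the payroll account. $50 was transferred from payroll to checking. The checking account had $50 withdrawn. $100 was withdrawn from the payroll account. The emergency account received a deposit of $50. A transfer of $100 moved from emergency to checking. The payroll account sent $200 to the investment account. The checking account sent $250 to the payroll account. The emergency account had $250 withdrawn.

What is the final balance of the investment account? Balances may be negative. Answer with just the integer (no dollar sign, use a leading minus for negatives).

Answer: 800

Derivation:
Tracking account balances step by step:
Start: investment=600, emergency=400, payroll=400, checking=500
Event 1 (withdraw 150 from emergency): emergency: 400 - 150 = 250. Balances: investment=600, emergency=250, payroll=400, checking=500
Event 2 (transfer 200 payroll -> checking): payroll: 400 - 200 = 200, checking: 500 + 200 = 700. Balances: investment=600, emergency=250, payroll=200, checking=700
Event 3 (withdraw 300 from checking): checking: 700 - 300 = 400. Balances: investment=600, emergency=250, payroll=200, checking=400
Event 4 (withdraw 250 from payroll): payroll: 200 - 250 = -50. Balances: investment=600, emergency=250, payroll=-50, checking=400
Event 5 (transfer 50 payroll -> checking): payroll: -50 - 50 = -100, checking: 400 + 50 = 450. Balances: investment=600, emergency=250, payroll=-100, checking=450
Event 6 (withdraw 50 from checking): checking: 450 - 50 = 400. Balances: investment=600, emergency=250, payroll=-100, checking=400
Event 7 (withdraw 100 from payroll): payroll: -100 - 100 = -200. Balances: investment=600, emergency=250, payroll=-200, checking=400
Event 8 (deposit 50 to emergency): emergency: 250 + 50 = 300. Balances: investment=600, emergency=300, payroll=-200, checking=400
Event 9 (transfer 100 emergency -> checking): emergency: 300 - 100 = 200, checking: 400 + 100 = 500. Balances: investment=600, emergency=200, payroll=-200, checking=500
Event 10 (transfer 200 payroll -> investment): payroll: -200 - 200 = -400, investment: 600 + 200 = 800. Balances: investment=800, emergency=200, payroll=-400, checking=500
Event 11 (transfer 250 checking -> payroll): checking: 500 - 250 = 250, payroll: -400 + 250 = -150. Balances: investment=800, emergency=200, payroll=-150, checking=250
Event 12 (withdraw 250 from emergency): emergency: 200 - 250 = -50. Balances: investment=800, emergency=-50, payroll=-150, checking=250

Final balance of investment: 800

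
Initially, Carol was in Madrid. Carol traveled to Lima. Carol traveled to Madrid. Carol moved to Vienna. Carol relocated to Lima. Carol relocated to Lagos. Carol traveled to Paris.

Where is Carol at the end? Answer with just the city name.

Tracking Carol's location:
Start: Carol is in Madrid.
After move 1: Madrid -> Lima. Carol is in Lima.
After move 2: Lima -> Madrid. Carol is in Madrid.
After move 3: Madrid -> Vienna. Carol is in Vienna.
After move 4: Vienna -> Lima. Carol is in Lima.
After move 5: Lima -> Lagos. Carol is in Lagos.
After move 6: Lagos -> Paris. Carol is in Paris.

Answer: Paris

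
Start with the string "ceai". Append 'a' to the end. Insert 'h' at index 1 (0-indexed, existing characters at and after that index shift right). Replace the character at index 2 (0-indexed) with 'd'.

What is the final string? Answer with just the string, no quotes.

Answer: chdaia

Derivation:
Applying each edit step by step:
Start: "ceai"
Op 1 (append 'a'): "ceai" -> "ceaia"
Op 2 (insert 'h' at idx 1): "ceaia" -> "cheaia"
Op 3 (replace idx 2: 'e' -> 'd'): "cheaia" -> "chdaia"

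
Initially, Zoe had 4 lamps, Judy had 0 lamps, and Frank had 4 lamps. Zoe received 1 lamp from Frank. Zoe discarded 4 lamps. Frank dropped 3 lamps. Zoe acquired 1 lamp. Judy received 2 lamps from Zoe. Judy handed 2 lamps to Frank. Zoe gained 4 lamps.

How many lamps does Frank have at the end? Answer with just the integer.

Tracking counts step by step:
Start: Zoe=4, Judy=0, Frank=4
Event 1 (Frank -> Zoe, 1): Frank: 4 -> 3, Zoe: 4 -> 5. State: Zoe=5, Judy=0, Frank=3
Event 2 (Zoe -4): Zoe: 5 -> 1. State: Zoe=1, Judy=0, Frank=3
Event 3 (Frank -3): Frank: 3 -> 0. State: Zoe=1, Judy=0, Frank=0
Event 4 (Zoe +1): Zoe: 1 -> 2. State: Zoe=2, Judy=0, Frank=0
Event 5 (Zoe -> Judy, 2): Zoe: 2 -> 0, Judy: 0 -> 2. State: Zoe=0, Judy=2, Frank=0
Event 6 (Judy -> Frank, 2): Judy: 2 -> 0, Frank: 0 -> 2. State: Zoe=0, Judy=0, Frank=2
Event 7 (Zoe +4): Zoe: 0 -> 4. State: Zoe=4, Judy=0, Frank=2

Frank's final count: 2

Answer: 2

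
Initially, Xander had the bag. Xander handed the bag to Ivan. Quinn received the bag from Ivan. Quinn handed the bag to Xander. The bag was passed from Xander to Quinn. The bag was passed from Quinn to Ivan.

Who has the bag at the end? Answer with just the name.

Answer: Ivan

Derivation:
Tracking the bag through each event:
Start: Xander has the bag.
After event 1: Ivan has the bag.
After event 2: Quinn has the bag.
After event 3: Xander has the bag.
After event 4: Quinn has the bag.
After event 5: Ivan has the bag.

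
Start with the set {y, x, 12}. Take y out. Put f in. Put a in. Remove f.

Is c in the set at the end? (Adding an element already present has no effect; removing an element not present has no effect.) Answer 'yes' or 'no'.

Tracking the set through each operation:
Start: {12, x, y}
Event 1 (remove y): removed. Set: {12, x}
Event 2 (add f): added. Set: {12, f, x}
Event 3 (add a): added. Set: {12, a, f, x}
Event 4 (remove f): removed. Set: {12, a, x}

Final set: {12, a, x} (size 3)
c is NOT in the final set.

Answer: no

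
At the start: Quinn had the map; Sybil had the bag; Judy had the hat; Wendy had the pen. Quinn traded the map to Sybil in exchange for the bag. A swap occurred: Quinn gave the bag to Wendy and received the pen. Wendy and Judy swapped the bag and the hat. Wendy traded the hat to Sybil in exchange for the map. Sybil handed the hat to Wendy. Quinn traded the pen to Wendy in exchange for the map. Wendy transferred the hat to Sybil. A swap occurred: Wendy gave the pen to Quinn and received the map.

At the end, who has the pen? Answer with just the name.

Tracking all object holders:
Start: map:Quinn, bag:Sybil, hat:Judy, pen:Wendy
Event 1 (swap map<->bag: now map:Sybil, bag:Quinn). State: map:Sybil, bag:Quinn, hat:Judy, pen:Wendy
Event 2 (swap bag<->pen: now bag:Wendy, pen:Quinn). State: map:Sybil, bag:Wendy, hat:Judy, pen:Quinn
Event 3 (swap bag<->hat: now bag:Judy, hat:Wendy). State: map:Sybil, bag:Judy, hat:Wendy, pen:Quinn
Event 4 (swap hat<->map: now hat:Sybil, map:Wendy). State: map:Wendy, bag:Judy, hat:Sybil, pen:Quinn
Event 5 (give hat: Sybil -> Wendy). State: map:Wendy, bag:Judy, hat:Wendy, pen:Quinn
Event 6 (swap pen<->map: now pen:Wendy, map:Quinn). State: map:Quinn, bag:Judy, hat:Wendy, pen:Wendy
Event 7 (give hat: Wendy -> Sybil). State: map:Quinn, bag:Judy, hat:Sybil, pen:Wendy
Event 8 (swap pen<->map: now pen:Quinn, map:Wendy). State: map:Wendy, bag:Judy, hat:Sybil, pen:Quinn

Final state: map:Wendy, bag:Judy, hat:Sybil, pen:Quinn
The pen is held by Quinn.

Answer: Quinn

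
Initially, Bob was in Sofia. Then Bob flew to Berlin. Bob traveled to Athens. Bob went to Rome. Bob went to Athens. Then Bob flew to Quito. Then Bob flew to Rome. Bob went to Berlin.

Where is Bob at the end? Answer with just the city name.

Answer: Berlin

Derivation:
Tracking Bob's location:
Start: Bob is in Sofia.
After move 1: Sofia -> Berlin. Bob is in Berlin.
After move 2: Berlin -> Athens. Bob is in Athens.
After move 3: Athens -> Rome. Bob is in Rome.
After move 4: Rome -> Athens. Bob is in Athens.
After move 5: Athens -> Quito. Bob is in Quito.
After move 6: Quito -> Rome. Bob is in Rome.
After move 7: Rome -> Berlin. Bob is in Berlin.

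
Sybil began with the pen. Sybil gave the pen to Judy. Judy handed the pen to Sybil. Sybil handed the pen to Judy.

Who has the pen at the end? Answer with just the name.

Tracking the pen through each event:
Start: Sybil has the pen.
After event 1: Judy has the pen.
After event 2: Sybil has the pen.
After event 3: Judy has the pen.

Answer: Judy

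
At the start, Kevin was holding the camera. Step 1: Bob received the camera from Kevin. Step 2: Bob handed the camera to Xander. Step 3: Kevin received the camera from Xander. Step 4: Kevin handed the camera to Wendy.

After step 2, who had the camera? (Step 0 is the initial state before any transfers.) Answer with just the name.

Answer: Xander

Derivation:
Tracking the camera holder through step 2:
After step 0 (start): Kevin
After step 1: Bob
After step 2: Xander

At step 2, the holder is Xander.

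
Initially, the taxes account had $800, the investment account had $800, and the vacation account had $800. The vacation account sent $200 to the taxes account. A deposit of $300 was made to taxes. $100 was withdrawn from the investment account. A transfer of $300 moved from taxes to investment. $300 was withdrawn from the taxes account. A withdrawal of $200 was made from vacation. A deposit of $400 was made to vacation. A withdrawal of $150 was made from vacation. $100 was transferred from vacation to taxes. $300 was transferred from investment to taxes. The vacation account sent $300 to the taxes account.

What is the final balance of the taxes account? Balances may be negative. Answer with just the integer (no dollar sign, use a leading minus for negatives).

Answer: 1400

Derivation:
Tracking account balances step by step:
Start: taxes=800, investment=800, vacation=800
Event 1 (transfer 200 vacation -> taxes): vacation: 800 - 200 = 600, taxes: 800 + 200 = 1000. Balances: taxes=1000, investment=800, vacation=600
Event 2 (deposit 300 to taxes): taxes: 1000 + 300 = 1300. Balances: taxes=1300, investment=800, vacation=600
Event 3 (withdraw 100 from investment): investment: 800 - 100 = 700. Balances: taxes=1300, investment=700, vacation=600
Event 4 (transfer 300 taxes -> investment): taxes: 1300 - 300 = 1000, investment: 700 + 300 = 1000. Balances: taxes=1000, investment=1000, vacation=600
Event 5 (withdraw 300 from taxes): taxes: 1000 - 300 = 700. Balances: taxes=700, investment=1000, vacation=600
Event 6 (withdraw 200 from vacation): vacation: 600 - 200 = 400. Balances: taxes=700, investment=1000, vacation=400
Event 7 (deposit 400 to vacation): vacation: 400 + 400 = 800. Balances: taxes=700, investment=1000, vacation=800
Event 8 (withdraw 150 from vacation): vacation: 800 - 150 = 650. Balances: taxes=700, investment=1000, vacation=650
Event 9 (transfer 100 vacation -> taxes): vacation: 650 - 100 = 550, taxes: 700 + 100 = 800. Balances: taxes=800, investment=1000, vacation=550
Event 10 (transfer 300 investment -> taxes): investment: 1000 - 300 = 700, taxes: 800 + 300 = 1100. Balances: taxes=1100, investment=700, vacation=550
Event 11 (transfer 300 vacation -> taxes): vacation: 550 - 300 = 250, taxes: 1100 + 300 = 1400. Balances: taxes=1400, investment=700, vacation=250

Final balance of taxes: 1400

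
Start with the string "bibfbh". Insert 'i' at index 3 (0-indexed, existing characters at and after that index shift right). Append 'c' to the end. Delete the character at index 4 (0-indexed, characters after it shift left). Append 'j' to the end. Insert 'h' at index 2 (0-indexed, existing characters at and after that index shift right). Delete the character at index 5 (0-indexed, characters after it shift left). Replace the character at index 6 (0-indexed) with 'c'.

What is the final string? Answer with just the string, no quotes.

Applying each edit step by step:
Start: "bibfbh"
Op 1 (insert 'i' at idx 3): "bibfbh" -> "bibifbh"
Op 2 (append 'c'): "bibifbh" -> "bibifbhc"
Op 3 (delete idx 4 = 'f'): "bibifbhc" -> "bibibhc"
Op 4 (append 'j'): "bibibhc" -> "bibibhcj"
Op 5 (insert 'h' at idx 2): "bibibhcj" -> "bihbibhcj"
Op 6 (delete idx 5 = 'b'): "bihbibhcj" -> "bihbihcj"
Op 7 (replace idx 6: 'c' -> 'c'): "bihbihcj" -> "bihbihcj"

Answer: bihbihcj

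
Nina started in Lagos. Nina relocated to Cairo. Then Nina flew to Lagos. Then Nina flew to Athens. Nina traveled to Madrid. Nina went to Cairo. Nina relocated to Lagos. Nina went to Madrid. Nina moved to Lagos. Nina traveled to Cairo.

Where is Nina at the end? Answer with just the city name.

Tracking Nina's location:
Start: Nina is in Lagos.
After move 1: Lagos -> Cairo. Nina is in Cairo.
After move 2: Cairo -> Lagos. Nina is in Lagos.
After move 3: Lagos -> Athens. Nina is in Athens.
After move 4: Athens -> Madrid. Nina is in Madrid.
After move 5: Madrid -> Cairo. Nina is in Cairo.
After move 6: Cairo -> Lagos. Nina is in Lagos.
After move 7: Lagos -> Madrid. Nina is in Madrid.
After move 8: Madrid -> Lagos. Nina is in Lagos.
After move 9: Lagos -> Cairo. Nina is in Cairo.

Answer: Cairo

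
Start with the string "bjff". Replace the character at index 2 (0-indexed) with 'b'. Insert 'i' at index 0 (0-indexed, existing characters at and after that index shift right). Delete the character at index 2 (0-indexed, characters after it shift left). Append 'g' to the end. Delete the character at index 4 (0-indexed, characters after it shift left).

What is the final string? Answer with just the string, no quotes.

Answer: ibbf

Derivation:
Applying each edit step by step:
Start: "bjff"
Op 1 (replace idx 2: 'f' -> 'b'): "bjff" -> "bjbf"
Op 2 (insert 'i' at idx 0): "bjbf" -> "ibjbf"
Op 3 (delete idx 2 = 'j'): "ibjbf" -> "ibbf"
Op 4 (append 'g'): "ibbf" -> "ibbfg"
Op 5 (delete idx 4 = 'g'): "ibbfg" -> "ibbf"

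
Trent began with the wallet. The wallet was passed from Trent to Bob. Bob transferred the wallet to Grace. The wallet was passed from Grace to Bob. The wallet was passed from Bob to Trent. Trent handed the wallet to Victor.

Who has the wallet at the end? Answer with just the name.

Tracking the wallet through each event:
Start: Trent has the wallet.
After event 1: Bob has the wallet.
After event 2: Grace has the wallet.
After event 3: Bob has the wallet.
After event 4: Trent has the wallet.
After event 5: Victor has the wallet.

Answer: Victor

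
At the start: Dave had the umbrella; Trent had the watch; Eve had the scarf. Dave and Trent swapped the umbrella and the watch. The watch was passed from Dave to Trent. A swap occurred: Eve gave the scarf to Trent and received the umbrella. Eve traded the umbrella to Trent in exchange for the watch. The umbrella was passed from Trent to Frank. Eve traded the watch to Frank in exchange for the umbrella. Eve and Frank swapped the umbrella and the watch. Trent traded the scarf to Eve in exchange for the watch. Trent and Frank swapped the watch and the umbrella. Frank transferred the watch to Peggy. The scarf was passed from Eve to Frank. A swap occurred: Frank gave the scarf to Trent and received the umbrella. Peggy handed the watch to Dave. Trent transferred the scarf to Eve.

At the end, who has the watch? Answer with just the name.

Tracking all object holders:
Start: umbrella:Dave, watch:Trent, scarf:Eve
Event 1 (swap umbrella<->watch: now umbrella:Trent, watch:Dave). State: umbrella:Trent, watch:Dave, scarf:Eve
Event 2 (give watch: Dave -> Trent). State: umbrella:Trent, watch:Trent, scarf:Eve
Event 3 (swap scarf<->umbrella: now scarf:Trent, umbrella:Eve). State: umbrella:Eve, watch:Trent, scarf:Trent
Event 4 (swap umbrella<->watch: now umbrella:Trent, watch:Eve). State: umbrella:Trent, watch:Eve, scarf:Trent
Event 5 (give umbrella: Trent -> Frank). State: umbrella:Frank, watch:Eve, scarf:Trent
Event 6 (swap watch<->umbrella: now watch:Frank, umbrella:Eve). State: umbrella:Eve, watch:Frank, scarf:Trent
Event 7 (swap umbrella<->watch: now umbrella:Frank, watch:Eve). State: umbrella:Frank, watch:Eve, scarf:Trent
Event 8 (swap scarf<->watch: now scarf:Eve, watch:Trent). State: umbrella:Frank, watch:Trent, scarf:Eve
Event 9 (swap watch<->umbrella: now watch:Frank, umbrella:Trent). State: umbrella:Trent, watch:Frank, scarf:Eve
Event 10 (give watch: Frank -> Peggy). State: umbrella:Trent, watch:Peggy, scarf:Eve
Event 11 (give scarf: Eve -> Frank). State: umbrella:Trent, watch:Peggy, scarf:Frank
Event 12 (swap scarf<->umbrella: now scarf:Trent, umbrella:Frank). State: umbrella:Frank, watch:Peggy, scarf:Trent
Event 13 (give watch: Peggy -> Dave). State: umbrella:Frank, watch:Dave, scarf:Trent
Event 14 (give scarf: Trent -> Eve). State: umbrella:Frank, watch:Dave, scarf:Eve

Final state: umbrella:Frank, watch:Dave, scarf:Eve
The watch is held by Dave.

Answer: Dave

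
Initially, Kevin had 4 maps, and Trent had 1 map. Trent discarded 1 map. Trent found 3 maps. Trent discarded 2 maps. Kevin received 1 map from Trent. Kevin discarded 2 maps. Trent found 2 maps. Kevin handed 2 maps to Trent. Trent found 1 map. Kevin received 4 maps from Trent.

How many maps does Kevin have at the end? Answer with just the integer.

Tracking counts step by step:
Start: Kevin=4, Trent=1
Event 1 (Trent -1): Trent: 1 -> 0. State: Kevin=4, Trent=0
Event 2 (Trent +3): Trent: 0 -> 3. State: Kevin=4, Trent=3
Event 3 (Trent -2): Trent: 3 -> 1. State: Kevin=4, Trent=1
Event 4 (Trent -> Kevin, 1): Trent: 1 -> 0, Kevin: 4 -> 5. State: Kevin=5, Trent=0
Event 5 (Kevin -2): Kevin: 5 -> 3. State: Kevin=3, Trent=0
Event 6 (Trent +2): Trent: 0 -> 2. State: Kevin=3, Trent=2
Event 7 (Kevin -> Trent, 2): Kevin: 3 -> 1, Trent: 2 -> 4. State: Kevin=1, Trent=4
Event 8 (Trent +1): Trent: 4 -> 5. State: Kevin=1, Trent=5
Event 9 (Trent -> Kevin, 4): Trent: 5 -> 1, Kevin: 1 -> 5. State: Kevin=5, Trent=1

Kevin's final count: 5

Answer: 5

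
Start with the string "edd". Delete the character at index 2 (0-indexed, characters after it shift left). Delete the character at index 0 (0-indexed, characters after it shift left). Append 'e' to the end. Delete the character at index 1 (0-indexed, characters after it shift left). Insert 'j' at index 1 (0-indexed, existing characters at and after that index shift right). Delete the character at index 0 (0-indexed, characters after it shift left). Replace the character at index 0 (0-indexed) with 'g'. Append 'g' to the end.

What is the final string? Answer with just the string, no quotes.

Answer: gg

Derivation:
Applying each edit step by step:
Start: "edd"
Op 1 (delete idx 2 = 'd'): "edd" -> "ed"
Op 2 (delete idx 0 = 'e'): "ed" -> "d"
Op 3 (append 'e'): "d" -> "de"
Op 4 (delete idx 1 = 'e'): "de" -> "d"
Op 5 (insert 'j' at idx 1): "d" -> "dj"
Op 6 (delete idx 0 = 'd'): "dj" -> "j"
Op 7 (replace idx 0: 'j' -> 'g'): "j" -> "g"
Op 8 (append 'g'): "g" -> "gg"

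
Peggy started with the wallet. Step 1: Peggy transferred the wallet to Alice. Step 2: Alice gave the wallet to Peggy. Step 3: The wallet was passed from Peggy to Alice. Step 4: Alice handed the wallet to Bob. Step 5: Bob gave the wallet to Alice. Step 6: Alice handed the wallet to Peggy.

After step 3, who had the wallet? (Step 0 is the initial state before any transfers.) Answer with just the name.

Tracking the wallet holder through step 3:
After step 0 (start): Peggy
After step 1: Alice
After step 2: Peggy
After step 3: Alice

At step 3, the holder is Alice.

Answer: Alice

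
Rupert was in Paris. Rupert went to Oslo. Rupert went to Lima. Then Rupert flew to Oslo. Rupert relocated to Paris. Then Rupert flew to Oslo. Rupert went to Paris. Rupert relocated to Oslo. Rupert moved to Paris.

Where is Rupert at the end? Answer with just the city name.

Answer: Paris

Derivation:
Tracking Rupert's location:
Start: Rupert is in Paris.
After move 1: Paris -> Oslo. Rupert is in Oslo.
After move 2: Oslo -> Lima. Rupert is in Lima.
After move 3: Lima -> Oslo. Rupert is in Oslo.
After move 4: Oslo -> Paris. Rupert is in Paris.
After move 5: Paris -> Oslo. Rupert is in Oslo.
After move 6: Oslo -> Paris. Rupert is in Paris.
After move 7: Paris -> Oslo. Rupert is in Oslo.
After move 8: Oslo -> Paris. Rupert is in Paris.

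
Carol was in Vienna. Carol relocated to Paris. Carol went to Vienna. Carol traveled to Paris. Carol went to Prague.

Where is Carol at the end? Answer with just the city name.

Tracking Carol's location:
Start: Carol is in Vienna.
After move 1: Vienna -> Paris. Carol is in Paris.
After move 2: Paris -> Vienna. Carol is in Vienna.
After move 3: Vienna -> Paris. Carol is in Paris.
After move 4: Paris -> Prague. Carol is in Prague.

Answer: Prague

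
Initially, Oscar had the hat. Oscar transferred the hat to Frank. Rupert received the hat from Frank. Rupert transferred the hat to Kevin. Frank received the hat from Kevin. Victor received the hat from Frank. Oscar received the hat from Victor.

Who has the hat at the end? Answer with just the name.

Answer: Oscar

Derivation:
Tracking the hat through each event:
Start: Oscar has the hat.
After event 1: Frank has the hat.
After event 2: Rupert has the hat.
After event 3: Kevin has the hat.
After event 4: Frank has the hat.
After event 5: Victor has the hat.
After event 6: Oscar has the hat.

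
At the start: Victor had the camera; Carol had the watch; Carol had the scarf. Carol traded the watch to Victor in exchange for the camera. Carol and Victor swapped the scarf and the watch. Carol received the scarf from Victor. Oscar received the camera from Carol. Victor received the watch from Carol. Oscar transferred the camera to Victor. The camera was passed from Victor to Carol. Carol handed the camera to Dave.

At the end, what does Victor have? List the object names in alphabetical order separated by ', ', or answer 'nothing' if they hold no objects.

Answer: watch

Derivation:
Tracking all object holders:
Start: camera:Victor, watch:Carol, scarf:Carol
Event 1 (swap watch<->camera: now watch:Victor, camera:Carol). State: camera:Carol, watch:Victor, scarf:Carol
Event 2 (swap scarf<->watch: now scarf:Victor, watch:Carol). State: camera:Carol, watch:Carol, scarf:Victor
Event 3 (give scarf: Victor -> Carol). State: camera:Carol, watch:Carol, scarf:Carol
Event 4 (give camera: Carol -> Oscar). State: camera:Oscar, watch:Carol, scarf:Carol
Event 5 (give watch: Carol -> Victor). State: camera:Oscar, watch:Victor, scarf:Carol
Event 6 (give camera: Oscar -> Victor). State: camera:Victor, watch:Victor, scarf:Carol
Event 7 (give camera: Victor -> Carol). State: camera:Carol, watch:Victor, scarf:Carol
Event 8 (give camera: Carol -> Dave). State: camera:Dave, watch:Victor, scarf:Carol

Final state: camera:Dave, watch:Victor, scarf:Carol
Victor holds: watch.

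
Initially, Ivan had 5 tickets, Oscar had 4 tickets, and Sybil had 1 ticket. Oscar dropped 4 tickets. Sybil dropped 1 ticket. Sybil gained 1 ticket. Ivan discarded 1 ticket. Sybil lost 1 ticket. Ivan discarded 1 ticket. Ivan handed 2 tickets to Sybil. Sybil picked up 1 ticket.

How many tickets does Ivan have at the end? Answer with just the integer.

Tracking counts step by step:
Start: Ivan=5, Oscar=4, Sybil=1
Event 1 (Oscar -4): Oscar: 4 -> 0. State: Ivan=5, Oscar=0, Sybil=1
Event 2 (Sybil -1): Sybil: 1 -> 0. State: Ivan=5, Oscar=0, Sybil=0
Event 3 (Sybil +1): Sybil: 0 -> 1. State: Ivan=5, Oscar=0, Sybil=1
Event 4 (Ivan -1): Ivan: 5 -> 4. State: Ivan=4, Oscar=0, Sybil=1
Event 5 (Sybil -1): Sybil: 1 -> 0. State: Ivan=4, Oscar=0, Sybil=0
Event 6 (Ivan -1): Ivan: 4 -> 3. State: Ivan=3, Oscar=0, Sybil=0
Event 7 (Ivan -> Sybil, 2): Ivan: 3 -> 1, Sybil: 0 -> 2. State: Ivan=1, Oscar=0, Sybil=2
Event 8 (Sybil +1): Sybil: 2 -> 3. State: Ivan=1, Oscar=0, Sybil=3

Ivan's final count: 1

Answer: 1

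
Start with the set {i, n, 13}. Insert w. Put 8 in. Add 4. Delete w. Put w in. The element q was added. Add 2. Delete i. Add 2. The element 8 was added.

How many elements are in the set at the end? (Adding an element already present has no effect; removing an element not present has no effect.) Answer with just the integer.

Answer: 7

Derivation:
Tracking the set through each operation:
Start: {13, i, n}
Event 1 (add w): added. Set: {13, i, n, w}
Event 2 (add 8): added. Set: {13, 8, i, n, w}
Event 3 (add 4): added. Set: {13, 4, 8, i, n, w}
Event 4 (remove w): removed. Set: {13, 4, 8, i, n}
Event 5 (add w): added. Set: {13, 4, 8, i, n, w}
Event 6 (add q): added. Set: {13, 4, 8, i, n, q, w}
Event 7 (add 2): added. Set: {13, 2, 4, 8, i, n, q, w}
Event 8 (remove i): removed. Set: {13, 2, 4, 8, n, q, w}
Event 9 (add 2): already present, no change. Set: {13, 2, 4, 8, n, q, w}
Event 10 (add 8): already present, no change. Set: {13, 2, 4, 8, n, q, w}

Final set: {13, 2, 4, 8, n, q, w} (size 7)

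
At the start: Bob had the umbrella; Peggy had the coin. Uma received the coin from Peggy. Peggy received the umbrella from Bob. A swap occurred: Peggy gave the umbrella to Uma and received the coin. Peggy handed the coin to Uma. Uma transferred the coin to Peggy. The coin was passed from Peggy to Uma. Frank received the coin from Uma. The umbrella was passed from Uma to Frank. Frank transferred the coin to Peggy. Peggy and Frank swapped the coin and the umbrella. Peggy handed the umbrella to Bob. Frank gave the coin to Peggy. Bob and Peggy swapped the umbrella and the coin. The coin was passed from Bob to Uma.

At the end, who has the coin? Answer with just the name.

Tracking all object holders:
Start: umbrella:Bob, coin:Peggy
Event 1 (give coin: Peggy -> Uma). State: umbrella:Bob, coin:Uma
Event 2 (give umbrella: Bob -> Peggy). State: umbrella:Peggy, coin:Uma
Event 3 (swap umbrella<->coin: now umbrella:Uma, coin:Peggy). State: umbrella:Uma, coin:Peggy
Event 4 (give coin: Peggy -> Uma). State: umbrella:Uma, coin:Uma
Event 5 (give coin: Uma -> Peggy). State: umbrella:Uma, coin:Peggy
Event 6 (give coin: Peggy -> Uma). State: umbrella:Uma, coin:Uma
Event 7 (give coin: Uma -> Frank). State: umbrella:Uma, coin:Frank
Event 8 (give umbrella: Uma -> Frank). State: umbrella:Frank, coin:Frank
Event 9 (give coin: Frank -> Peggy). State: umbrella:Frank, coin:Peggy
Event 10 (swap coin<->umbrella: now coin:Frank, umbrella:Peggy). State: umbrella:Peggy, coin:Frank
Event 11 (give umbrella: Peggy -> Bob). State: umbrella:Bob, coin:Frank
Event 12 (give coin: Frank -> Peggy). State: umbrella:Bob, coin:Peggy
Event 13 (swap umbrella<->coin: now umbrella:Peggy, coin:Bob). State: umbrella:Peggy, coin:Bob
Event 14 (give coin: Bob -> Uma). State: umbrella:Peggy, coin:Uma

Final state: umbrella:Peggy, coin:Uma
The coin is held by Uma.

Answer: Uma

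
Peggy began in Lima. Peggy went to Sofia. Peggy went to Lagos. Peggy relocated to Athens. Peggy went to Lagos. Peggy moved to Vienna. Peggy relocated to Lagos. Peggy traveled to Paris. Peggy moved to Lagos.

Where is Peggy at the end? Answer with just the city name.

Answer: Lagos

Derivation:
Tracking Peggy's location:
Start: Peggy is in Lima.
After move 1: Lima -> Sofia. Peggy is in Sofia.
After move 2: Sofia -> Lagos. Peggy is in Lagos.
After move 3: Lagos -> Athens. Peggy is in Athens.
After move 4: Athens -> Lagos. Peggy is in Lagos.
After move 5: Lagos -> Vienna. Peggy is in Vienna.
After move 6: Vienna -> Lagos. Peggy is in Lagos.
After move 7: Lagos -> Paris. Peggy is in Paris.
After move 8: Paris -> Lagos. Peggy is in Lagos.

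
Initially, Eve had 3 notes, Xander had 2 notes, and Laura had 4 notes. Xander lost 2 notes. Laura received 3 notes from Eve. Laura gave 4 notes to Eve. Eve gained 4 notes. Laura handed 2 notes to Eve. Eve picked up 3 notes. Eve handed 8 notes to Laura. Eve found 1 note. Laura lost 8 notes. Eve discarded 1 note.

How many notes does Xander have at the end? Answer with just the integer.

Tracking counts step by step:
Start: Eve=3, Xander=2, Laura=4
Event 1 (Xander -2): Xander: 2 -> 0. State: Eve=3, Xander=0, Laura=4
Event 2 (Eve -> Laura, 3): Eve: 3 -> 0, Laura: 4 -> 7. State: Eve=0, Xander=0, Laura=7
Event 3 (Laura -> Eve, 4): Laura: 7 -> 3, Eve: 0 -> 4. State: Eve=4, Xander=0, Laura=3
Event 4 (Eve +4): Eve: 4 -> 8. State: Eve=8, Xander=0, Laura=3
Event 5 (Laura -> Eve, 2): Laura: 3 -> 1, Eve: 8 -> 10. State: Eve=10, Xander=0, Laura=1
Event 6 (Eve +3): Eve: 10 -> 13. State: Eve=13, Xander=0, Laura=1
Event 7 (Eve -> Laura, 8): Eve: 13 -> 5, Laura: 1 -> 9. State: Eve=5, Xander=0, Laura=9
Event 8 (Eve +1): Eve: 5 -> 6. State: Eve=6, Xander=0, Laura=9
Event 9 (Laura -8): Laura: 9 -> 1. State: Eve=6, Xander=0, Laura=1
Event 10 (Eve -1): Eve: 6 -> 5. State: Eve=5, Xander=0, Laura=1

Xander's final count: 0

Answer: 0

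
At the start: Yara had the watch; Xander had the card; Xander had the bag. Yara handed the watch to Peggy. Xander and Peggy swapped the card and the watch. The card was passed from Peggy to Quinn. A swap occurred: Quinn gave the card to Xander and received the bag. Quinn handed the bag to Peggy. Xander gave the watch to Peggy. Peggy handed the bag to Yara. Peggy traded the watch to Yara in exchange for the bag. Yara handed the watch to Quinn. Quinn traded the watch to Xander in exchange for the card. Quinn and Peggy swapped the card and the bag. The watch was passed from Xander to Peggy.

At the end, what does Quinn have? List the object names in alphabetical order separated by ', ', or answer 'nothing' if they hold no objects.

Answer: bag

Derivation:
Tracking all object holders:
Start: watch:Yara, card:Xander, bag:Xander
Event 1 (give watch: Yara -> Peggy). State: watch:Peggy, card:Xander, bag:Xander
Event 2 (swap card<->watch: now card:Peggy, watch:Xander). State: watch:Xander, card:Peggy, bag:Xander
Event 3 (give card: Peggy -> Quinn). State: watch:Xander, card:Quinn, bag:Xander
Event 4 (swap card<->bag: now card:Xander, bag:Quinn). State: watch:Xander, card:Xander, bag:Quinn
Event 5 (give bag: Quinn -> Peggy). State: watch:Xander, card:Xander, bag:Peggy
Event 6 (give watch: Xander -> Peggy). State: watch:Peggy, card:Xander, bag:Peggy
Event 7 (give bag: Peggy -> Yara). State: watch:Peggy, card:Xander, bag:Yara
Event 8 (swap watch<->bag: now watch:Yara, bag:Peggy). State: watch:Yara, card:Xander, bag:Peggy
Event 9 (give watch: Yara -> Quinn). State: watch:Quinn, card:Xander, bag:Peggy
Event 10 (swap watch<->card: now watch:Xander, card:Quinn). State: watch:Xander, card:Quinn, bag:Peggy
Event 11 (swap card<->bag: now card:Peggy, bag:Quinn). State: watch:Xander, card:Peggy, bag:Quinn
Event 12 (give watch: Xander -> Peggy). State: watch:Peggy, card:Peggy, bag:Quinn

Final state: watch:Peggy, card:Peggy, bag:Quinn
Quinn holds: bag.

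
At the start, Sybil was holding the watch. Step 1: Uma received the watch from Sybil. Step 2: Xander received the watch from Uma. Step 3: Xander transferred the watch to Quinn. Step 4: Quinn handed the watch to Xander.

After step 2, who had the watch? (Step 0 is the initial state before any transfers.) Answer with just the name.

Tracking the watch holder through step 2:
After step 0 (start): Sybil
After step 1: Uma
After step 2: Xander

At step 2, the holder is Xander.

Answer: Xander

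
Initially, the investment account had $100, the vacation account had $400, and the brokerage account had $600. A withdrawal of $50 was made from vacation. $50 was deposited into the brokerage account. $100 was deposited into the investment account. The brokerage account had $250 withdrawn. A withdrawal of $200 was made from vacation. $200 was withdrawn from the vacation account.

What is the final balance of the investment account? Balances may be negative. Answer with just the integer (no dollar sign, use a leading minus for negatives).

Answer: 200

Derivation:
Tracking account balances step by step:
Start: investment=100, vacation=400, brokerage=600
Event 1 (withdraw 50 from vacation): vacation: 400 - 50 = 350. Balances: investment=100, vacation=350, brokerage=600
Event 2 (deposit 50 to brokerage): brokerage: 600 + 50 = 650. Balances: investment=100, vacation=350, brokerage=650
Event 3 (deposit 100 to investment): investment: 100 + 100 = 200. Balances: investment=200, vacation=350, brokerage=650
Event 4 (withdraw 250 from brokerage): brokerage: 650 - 250 = 400. Balances: investment=200, vacation=350, brokerage=400
Event 5 (withdraw 200 from vacation): vacation: 350 - 200 = 150. Balances: investment=200, vacation=150, brokerage=400
Event 6 (withdraw 200 from vacation): vacation: 150 - 200 = -50. Balances: investment=200, vacation=-50, brokerage=400

Final balance of investment: 200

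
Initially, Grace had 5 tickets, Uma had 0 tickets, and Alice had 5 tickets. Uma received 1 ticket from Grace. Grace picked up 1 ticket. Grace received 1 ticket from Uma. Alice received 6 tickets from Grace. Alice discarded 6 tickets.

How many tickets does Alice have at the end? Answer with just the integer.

Tracking counts step by step:
Start: Grace=5, Uma=0, Alice=5
Event 1 (Grace -> Uma, 1): Grace: 5 -> 4, Uma: 0 -> 1. State: Grace=4, Uma=1, Alice=5
Event 2 (Grace +1): Grace: 4 -> 5. State: Grace=5, Uma=1, Alice=5
Event 3 (Uma -> Grace, 1): Uma: 1 -> 0, Grace: 5 -> 6. State: Grace=6, Uma=0, Alice=5
Event 4 (Grace -> Alice, 6): Grace: 6 -> 0, Alice: 5 -> 11. State: Grace=0, Uma=0, Alice=11
Event 5 (Alice -6): Alice: 11 -> 5. State: Grace=0, Uma=0, Alice=5

Alice's final count: 5

Answer: 5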